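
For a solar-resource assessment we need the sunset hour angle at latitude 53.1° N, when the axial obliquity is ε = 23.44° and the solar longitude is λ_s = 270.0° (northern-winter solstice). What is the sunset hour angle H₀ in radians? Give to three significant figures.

H₀ = 0.955 rad

Solar declination: sin δ = sin ε · sin λ_s = sin 23.44° × sin 270.0° = -0.39779, so δ = -23.440°.
cos H₀ = −tan φ · tan δ = −tan(+53.1°) × tan(-23.440°) = 0.5775, so H₀ = 0.9552 rad = 54.73°.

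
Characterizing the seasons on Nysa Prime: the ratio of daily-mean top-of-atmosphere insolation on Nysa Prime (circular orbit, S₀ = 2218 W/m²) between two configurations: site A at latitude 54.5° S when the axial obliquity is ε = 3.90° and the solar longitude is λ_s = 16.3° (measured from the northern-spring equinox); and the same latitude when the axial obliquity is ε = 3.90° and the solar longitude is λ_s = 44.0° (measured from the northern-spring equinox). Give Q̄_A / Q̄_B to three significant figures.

Q̄_A / Q̄_B ≈ 1.07

— Configuration A (φ=-54.5°):
Solar declination: sin δ = sin ε · sin λ_s = sin 3.90° × sin 16.3° = 0.01909, so δ = +1.094°.
cos H₀ = −tan(-54.5°) tan(+1.094°) = 0.0268, H₀ = 1.5440 rad.
Bracket: H₀ sin φ sin δ + cos φ cos δ sin H₀ = 1.5440×-0.81412×0.01909 + 0.58070×0.99982×0.99964 = -0.023996 + 0.580386 = 0.556390.
Q̄ = (S₀/π) × [bracket] = (2218/π) × 0.556390 = 392.82 W/m².
— Configuration B (φ=-54.5°):
Solar declination: sin δ = sin ε · sin λ_s = sin 3.90° × sin 44.0° = 0.04725, so δ = +2.708°.
cos H₀ = −tan(-54.5°) tan(+2.708°) = 0.0663, H₀ = 1.5044 rad.
Bracket: H₀ sin φ sin δ + cos φ cos δ sin H₀ = 1.5044×-0.81412×0.04725 + 0.58070×0.99888×0.99780 = -0.057870 + 0.578774 = 0.520904.
Q̄ = (S₀/π) × [bracket] = (2218/π) × 0.520904 = 367.76 W/m².
Ratio Q̄_A / Q̄_B = 392.82 / 367.76 = 1.068.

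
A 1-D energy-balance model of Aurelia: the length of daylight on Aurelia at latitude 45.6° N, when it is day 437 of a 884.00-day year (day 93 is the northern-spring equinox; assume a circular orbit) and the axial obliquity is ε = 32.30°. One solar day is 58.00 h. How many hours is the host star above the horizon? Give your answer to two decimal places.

36.05 h

Solar longitude: λ_s = 360° × (437 − 93)/884.00 = 140.090°.
sin δ = sin 32.30° × sin 140.090° = 0.34283, so δ = +20.049°.
cos H₀ = −tan φ · tan δ = −tan(+45.6°) × tan(+20.049°) = -0.3727, so H₀ = 1.9527 rad = 111.88°.
Daylight = 2H₀/(2π) × 58.00 h = (1.9527/π) × 58.00 = 36.05 h.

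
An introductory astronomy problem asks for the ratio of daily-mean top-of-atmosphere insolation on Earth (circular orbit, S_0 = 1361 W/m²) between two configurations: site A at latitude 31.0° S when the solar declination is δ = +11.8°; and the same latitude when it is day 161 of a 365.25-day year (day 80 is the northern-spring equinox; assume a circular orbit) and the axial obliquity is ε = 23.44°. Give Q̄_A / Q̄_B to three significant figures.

Q̄_A / Q̄_B ≈ 1.37

— Configuration A (ϕ=-31.0°):
cos h₀ = −tan(-31.0°) tan(+11.800°) = 0.1255, h₀ = 1.4449 rad.
Bracket: h₀ sin ϕ sin δ + cos ϕ cos δ sin h₀ = 1.4449×-0.51504×0.20450 + 0.85717×0.97887×0.99209 = -0.152185 + 0.832421 = 0.680236.
Q̄ = (S_0/π) × [bracket] = (1361/π) × 0.680236 = 294.69 W/m².
— Configuration B (ϕ=-31.0°):
Solar longitude: L_s = 360° × (161 − 80)/365.25 = 79.836°.
sin δ = sin 23.44° × sin 79.836° = 0.39155, so δ = +23.051°.
cos h₀ = −tan(-31.0°) tan(+23.051°) = 0.2557, h₀ = 1.3122 rad.
Bracket: h₀ sin ϕ sin δ + cos ϕ cos δ sin h₀ = 1.3122×-0.51504×0.39155 + 0.85717×0.92016×0.96676 = -0.264623 + 0.762516 = 0.497893.
Q̄ = (S_0/π) × [bracket] = (1361/π) × 0.497893 = 215.70 W/m².
Ratio Q̄_A / Q̄_B = 294.69 / 215.70 = 1.366.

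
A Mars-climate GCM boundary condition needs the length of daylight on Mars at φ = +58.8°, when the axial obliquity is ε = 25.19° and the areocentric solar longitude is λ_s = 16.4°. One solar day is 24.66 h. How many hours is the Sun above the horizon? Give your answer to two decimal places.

13.91 h

sin δ = sin 25.19° × sin 16.4° = 0.12017, so δ = +6.902°.
cos H₀ = −tan φ · tan δ = −tan(+58.8°) × tan(+6.902°) = -0.1999, so H₀ = 1.7720 rad = 101.53°.
Daylight = 2H₀/(2π) × 24.66 h = (1.7720/π) × 24.66 = 13.91 h.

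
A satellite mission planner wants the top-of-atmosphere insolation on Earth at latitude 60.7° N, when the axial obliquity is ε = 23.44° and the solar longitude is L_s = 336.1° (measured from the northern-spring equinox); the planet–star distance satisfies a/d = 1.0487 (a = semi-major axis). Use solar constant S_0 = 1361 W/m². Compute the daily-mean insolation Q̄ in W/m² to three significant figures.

Solar declination: sin δ = sin ε · sin L_s = sin 23.44° × sin 336.1° = -0.16116, so δ = -9.274°.
cos h₀ = −tan(+60.7°) tan(-9.274°) = 0.2910, h₀ = 1.2755 rad.
Bracket: h₀ sin ϕ sin δ + cos ϕ cos δ sin h₀ = 1.2755×0.87207×-0.16116 + 0.48938×0.98693×0.95673 = -0.179262 + 0.462085 = 0.282823.
Inverse-square distance factor (a/d)² = 1.0487² = 1.099772.
Q̄ = (S_0/π) × 1.099772 × [bracket] = (1361/π) × 1.099772 × 0.282823 = 134.7 W/m².

Q̄ ≈ 135 W/m²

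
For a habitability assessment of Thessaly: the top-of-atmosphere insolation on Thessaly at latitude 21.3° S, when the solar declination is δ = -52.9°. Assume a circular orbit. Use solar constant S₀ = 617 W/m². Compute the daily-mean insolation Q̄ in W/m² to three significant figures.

Q̄ ≈ 215 W/m²

cos H₀ = −tan(-21.3°) tan(-52.900°) = -0.5155, H₀ = 2.1124 rad.
Bracket: H₀ sin φ sin δ + cos φ cos δ sin H₀ = 2.1124×-0.36325×-0.79758 + 0.93169×0.60321×0.85688 = 0.612007 + 0.481571 = 1.093578.
Q̄ = (S₀/π) × [bracket] = (617/π) × 1.093578 = 214.8 W/m².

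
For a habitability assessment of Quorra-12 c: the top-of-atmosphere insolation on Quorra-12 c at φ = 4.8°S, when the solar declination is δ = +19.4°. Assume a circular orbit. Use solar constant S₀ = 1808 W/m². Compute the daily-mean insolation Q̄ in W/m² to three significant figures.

Q̄ ≈ 516 W/m²

cos H₀ = −tan(-4.8°) tan(+19.400°) = 0.0296, H₀ = 1.5412 rad.
Bracket: H₀ sin φ sin δ + cos φ cos δ sin H₀ = 1.5412×-0.08368×0.33216 + 0.99649×0.94322×0.99956 = -0.042838 + 0.939496 = 0.896658.
Q̄ = (S₀/π) × [bracket] = (1808/π) × 0.896658 = 516.0 W/m².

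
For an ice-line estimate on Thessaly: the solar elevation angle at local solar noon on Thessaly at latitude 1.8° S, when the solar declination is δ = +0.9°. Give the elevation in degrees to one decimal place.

At local noon the hour angle is zero, so the zenith angle equals |φ − δ| = |-1.8° − (+0.900°)| = 2.700°.
Elevation = 90° − 2.700° = 87.3°.

87.3°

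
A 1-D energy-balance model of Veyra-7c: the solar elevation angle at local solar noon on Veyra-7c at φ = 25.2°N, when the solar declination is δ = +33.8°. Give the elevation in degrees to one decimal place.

At local noon the hour angle is zero, so the zenith angle equals |φ − δ| = |+25.2° − (+33.800°)| = 8.600°.
Elevation = 90° − 8.600° = 81.4°.

81.4°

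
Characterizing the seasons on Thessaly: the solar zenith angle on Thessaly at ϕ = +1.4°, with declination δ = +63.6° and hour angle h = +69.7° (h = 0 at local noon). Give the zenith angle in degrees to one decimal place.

cos θ_z = sin ϕ sin δ + cos ϕ cos δ cos h = 0.021884 + 0.154214 = 0.176098.
θ_z = arccos(0.176098) = 79.9°.

θ_z = 79.9°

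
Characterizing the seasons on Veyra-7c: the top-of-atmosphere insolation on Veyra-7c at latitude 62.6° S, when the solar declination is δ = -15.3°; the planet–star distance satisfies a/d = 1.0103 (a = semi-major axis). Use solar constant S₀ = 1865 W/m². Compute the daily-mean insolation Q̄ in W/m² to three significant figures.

Q̄ ≈ 530 W/m²

cos H₀ = −tan(-62.6°) tan(-15.300°) = -0.5278, H₀ = 2.1268 rad.
Bracket: H₀ sin φ sin δ + cos φ cos δ sin H₀ = 2.1268×-0.88782×-0.26387 + 0.46020×0.96456×0.84939 = 0.498243 + 0.377036 = 0.875279.
Inverse-square distance factor (a/d)² = 1.0103² = 1.020706.
Q̄ = (S₀/π) × 1.020706 × [bracket] = (1865/π) × 1.020706 × 0.875279 = 530.4 W/m².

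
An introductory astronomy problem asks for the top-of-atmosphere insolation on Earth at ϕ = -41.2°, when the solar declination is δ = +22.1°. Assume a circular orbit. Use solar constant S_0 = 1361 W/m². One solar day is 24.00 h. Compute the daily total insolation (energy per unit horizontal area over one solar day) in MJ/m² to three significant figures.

13.2 MJ/m²

cos h₀ = −tan(-41.2°) tan(+22.100°) = 0.3555, h₀ = 1.2074 rad.
Bracket: h₀ sin ϕ sin δ + cos ϕ cos δ sin h₀ = 1.2074×-0.65869×0.37622 + 0.75241×0.92653×0.93469 = -0.299209 + 0.651601 = 0.352392.
Q̄ = (S_0/π) × [bracket] = (1361/π) × 0.352392 = 152.66 W/m².
Daily total = Q̄ × 24.00 h × 3600 s/h = 152.66 × 24.00 × 3600 / 10⁶ = 13.19 MJ/m².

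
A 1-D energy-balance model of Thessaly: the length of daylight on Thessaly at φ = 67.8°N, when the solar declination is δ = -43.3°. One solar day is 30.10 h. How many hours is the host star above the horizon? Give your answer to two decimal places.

0.00 h

cos H₀ = −tan φ · tan δ = 2.3092 ≥ 1, so the host star never rises (polar night) and H₀ = 0.
Daylight = 2H₀/(2π) × 30.10 h = (0.0000/π) × 30.10 = 0.00 h.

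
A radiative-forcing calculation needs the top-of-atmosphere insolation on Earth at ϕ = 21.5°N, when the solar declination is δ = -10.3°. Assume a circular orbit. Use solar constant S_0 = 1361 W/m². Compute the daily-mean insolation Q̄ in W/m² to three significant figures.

Q̄ ≈ 353 W/m²

cos h₀ = −tan(+21.5°) tan(-10.300°) = 0.0716, h₀ = 1.4991 rad.
Bracket: h₀ sin ϕ sin δ + cos ϕ cos δ sin h₀ = 1.4991×0.36650×-0.17880 + 0.93042×0.98389×0.99743 = -0.098236 + 0.913078 = 0.814842.
Q̄ = (S_0/π) × [bracket] = (1361/π) × 0.814842 = 353.0 W/m².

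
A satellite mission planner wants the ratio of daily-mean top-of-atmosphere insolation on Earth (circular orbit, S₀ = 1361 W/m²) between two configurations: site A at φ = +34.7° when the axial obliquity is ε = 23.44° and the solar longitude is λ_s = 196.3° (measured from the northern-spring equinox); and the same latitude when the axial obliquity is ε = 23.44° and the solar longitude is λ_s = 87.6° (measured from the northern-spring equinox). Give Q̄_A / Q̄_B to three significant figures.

— Configuration A (φ=+34.7°):
Solar declination: sin δ = sin ε · sin λ_s = sin 23.44° × sin 196.3° = -0.11165, so δ = -6.410°.
cos H₀ = −tan(+34.7°) tan(-6.410°) = 0.0778, H₀ = 1.4929 rad.
Bracket: H₀ sin φ sin δ + cos φ cos δ sin H₀ = 1.4929×0.56928×-0.11165 + 0.82214×0.99375×0.99697 = -0.094889 + 0.814526 = 0.719637.
Q̄ = (S₀/π) × [bracket] = (1361/π) × 0.719637 = 311.76 W/m².
— Configuration B (φ=+34.7°):
Solar declination: sin δ = sin ε · sin λ_s = sin 23.44° × sin 87.6° = 0.39744, so δ = +23.418°.
cos H₀ = −tan(+34.7°) tan(+23.418°) = -0.2999, H₀ = 1.8754 rad.
Bracket: H₀ sin φ sin δ + cos φ cos δ sin H₀ = 1.8754×0.56928×0.39744 + 0.82214×0.91763×0.95397 = 0.424318 + 0.719694 = 1.144012.
Q̄ = (S₀/π) × [bracket] = (1361/π) × 1.144012 = 495.61 W/m².
Ratio Q̄_A / Q̄_B = 311.76 / 495.61 = 0.6290.

Q̄_A / Q̄_B ≈ 0.629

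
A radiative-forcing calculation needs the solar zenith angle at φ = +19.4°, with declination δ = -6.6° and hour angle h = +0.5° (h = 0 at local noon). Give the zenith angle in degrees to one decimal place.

θ_z = 26.0°

cos θ_z = sin φ sin δ + cos φ cos δ cos h = -0.038178 + 0.936936 = 0.898758.
θ_z = arccos(0.898758) = 26.0°.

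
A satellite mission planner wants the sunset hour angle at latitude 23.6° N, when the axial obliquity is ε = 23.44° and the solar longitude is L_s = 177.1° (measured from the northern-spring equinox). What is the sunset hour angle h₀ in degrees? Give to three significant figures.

Solar declination: sin δ = sin ε · sin L_s = sin 23.44° × sin 177.1° = 0.02013, so δ = +1.153°.
cos h₀ = −tan ϕ · tan δ = −tan(+23.6°) × tan(+1.153°) = -0.0088, so h₀ = 1.5796 rad = 90.50°.

h₀ = 90.5°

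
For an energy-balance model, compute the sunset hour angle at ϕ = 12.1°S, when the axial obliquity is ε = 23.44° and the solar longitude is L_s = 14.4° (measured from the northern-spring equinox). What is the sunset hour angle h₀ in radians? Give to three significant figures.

h₀ = 1.55 rad

Solar declination: sin δ = sin ε · sin L_s = sin 23.44° × sin 14.4° = 0.09893, so δ = +5.677°.
cos h₀ = −tan ϕ · tan δ = −tan(-12.1°) × tan(+5.677°) = 0.0213, so h₀ = 1.5495 rad = 88.78°.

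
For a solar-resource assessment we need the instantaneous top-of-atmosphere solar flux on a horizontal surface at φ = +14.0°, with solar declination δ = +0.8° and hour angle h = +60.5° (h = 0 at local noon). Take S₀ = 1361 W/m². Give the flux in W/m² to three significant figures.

655 W/m²

cos θ_z = sin φ sin δ + cos φ cos δ cos h = 0.003378 + 0.477750 = 0.481128.
Flux = S₀ · cos θ_z = 1361 × 0.481128 = 654.8 W/m².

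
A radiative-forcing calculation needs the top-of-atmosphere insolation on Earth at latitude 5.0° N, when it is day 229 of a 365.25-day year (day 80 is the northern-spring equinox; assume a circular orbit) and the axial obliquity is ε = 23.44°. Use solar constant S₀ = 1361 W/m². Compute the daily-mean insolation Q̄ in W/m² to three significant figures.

Q̄ ≈ 434 W/m²

Solar longitude: λ_s = 360° × (229 − 80)/365.25 = 146.858°.
sin δ = sin 23.44° × sin 146.858° = 0.21748, so δ = +12.561°.
cos H₀ = −tan(+5.0°) tan(+12.561°) = -0.0195, H₀ = 1.5903 rad.
Bracket: H₀ sin φ sin δ + cos φ cos δ sin H₀ = 1.5903×0.08716×0.21748 + 0.99619×0.97607×0.99981 = 0.030145 + 0.972166 = 1.002311.
Q̄ = (S₀/π) × [bracket] = (1361/π) × 1.002311 = 434.2 W/m².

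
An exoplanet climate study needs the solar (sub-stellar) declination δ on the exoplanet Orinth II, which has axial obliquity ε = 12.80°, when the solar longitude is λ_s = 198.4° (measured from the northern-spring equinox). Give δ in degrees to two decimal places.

δ = -4.01°

sin δ = sin ε · sin λ_s = sin 12.80° × sin 198.4° = -0.069932.
δ = arcsin(-0.069932) = -4.01°.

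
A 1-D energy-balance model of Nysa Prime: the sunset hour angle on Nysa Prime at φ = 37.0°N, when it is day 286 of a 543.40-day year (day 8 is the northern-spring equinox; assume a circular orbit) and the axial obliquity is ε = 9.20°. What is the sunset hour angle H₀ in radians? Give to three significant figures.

H₀ = 1.56 rad

Solar longitude: λ_s = 360° × (286 − 8)/543.40 = 184.174°.
sin δ = sin 9.20° × sin 184.174° = -0.01164, so δ = -0.667°.
cos H₀ = −tan φ · tan δ = −tan(+37.0°) × tan(-0.667°) = 0.0088, so H₀ = 1.5620 rad = 89.50°.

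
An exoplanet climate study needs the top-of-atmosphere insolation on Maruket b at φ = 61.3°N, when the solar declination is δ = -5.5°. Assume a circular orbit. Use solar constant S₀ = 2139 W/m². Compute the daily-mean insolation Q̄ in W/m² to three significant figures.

Q̄ ≈ 241 W/m²

cos H₀ = −tan(+61.3°) tan(-5.500°) = 0.1759, H₀ = 1.3940 rad.
Bracket: H₀ sin φ sin δ + cos φ cos δ sin H₀ = 1.3940×0.87715×-0.09585 + 0.48022×0.99540×0.98441 = -0.117200 + 0.470559 = 0.353359.
Q̄ = (S₀/π) × [bracket] = (2139/π) × 0.353359 = 240.6 W/m².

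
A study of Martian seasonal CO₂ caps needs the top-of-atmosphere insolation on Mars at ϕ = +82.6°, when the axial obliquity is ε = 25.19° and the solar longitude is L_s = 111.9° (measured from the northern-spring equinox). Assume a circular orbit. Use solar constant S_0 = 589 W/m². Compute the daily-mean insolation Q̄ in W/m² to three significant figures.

Solar declination: sin δ = sin ε · sin L_s = sin 25.19° × sin 111.9° = 0.39491, so δ = +23.260°.
cos h₀ = −tan(+82.6°) tan(+23.260°) = -3.3096 ≤ −1 ⇒ polar day, h₀ = π.
Bracket: h₀ sin ϕ sin δ + cos ϕ cos δ sin h₀ = 3.1416×0.99167×0.39491 + 0.12880×0.91872×0.00000 = 1.230315 + 0.000000 = 1.230315.
Q̄ = (S_0/π) × [bracket] = (589/π) × 1.230315 = 230.7 W/m².

Q̄ ≈ 231 W/m²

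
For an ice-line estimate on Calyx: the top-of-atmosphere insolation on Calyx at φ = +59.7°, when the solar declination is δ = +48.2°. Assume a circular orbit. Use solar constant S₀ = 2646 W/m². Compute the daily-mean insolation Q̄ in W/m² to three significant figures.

cos H₀ = −tan(+59.7°) tan(+48.200°) = -1.9140 ≤ −1 ⇒ polar day, H₀ = π.
Bracket: H₀ sin φ sin δ + cos φ cos δ sin H₀ = 3.1416×0.86340×0.74548 + 0.50453×0.66653×0.00000 = 2.022083 + 0.000000 = 2.022083.
Q̄ = (S₀/π) × [bracket] = (2646/π) × 2.022083 = 1703 W/m².

Q̄ ≈ 1.70e+03 W/m²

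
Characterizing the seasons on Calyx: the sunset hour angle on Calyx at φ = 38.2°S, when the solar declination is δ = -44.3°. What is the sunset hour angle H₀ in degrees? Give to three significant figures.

cos H₀ = −tan φ · tan δ = −tan(-38.2°) × tan(-44.300°) = -0.7679, so H₀ = 2.4464 rad = 140.17°.

H₀ = 140°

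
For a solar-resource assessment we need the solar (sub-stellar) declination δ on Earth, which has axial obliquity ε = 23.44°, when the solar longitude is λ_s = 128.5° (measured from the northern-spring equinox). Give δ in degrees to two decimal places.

δ = +18.14°

sin δ = sin ε · sin λ_s = sin 23.44° × sin 128.5° = 0.311313.
δ = arcsin(0.311313) = +18.14°.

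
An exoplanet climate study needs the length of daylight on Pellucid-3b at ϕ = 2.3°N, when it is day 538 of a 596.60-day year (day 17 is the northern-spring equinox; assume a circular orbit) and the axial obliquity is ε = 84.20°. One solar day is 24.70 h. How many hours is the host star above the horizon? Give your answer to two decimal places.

Solar longitude: L_s = 360° × (538 − 17)/596.60 = 314.381°.
sin δ = sin 84.20° × sin 314.381° = -0.71104, so δ = -45.320°.
cos h₀ = −tan ϕ · tan δ = −tan(+2.3°) × tan(-45.320°) = 0.0406, so h₀ = 1.5302 rad = 87.67°.
Daylight = 2h₀/(2π) × 24.70 h = (1.5302/π) × 24.70 = 12.03 h.

12.03 h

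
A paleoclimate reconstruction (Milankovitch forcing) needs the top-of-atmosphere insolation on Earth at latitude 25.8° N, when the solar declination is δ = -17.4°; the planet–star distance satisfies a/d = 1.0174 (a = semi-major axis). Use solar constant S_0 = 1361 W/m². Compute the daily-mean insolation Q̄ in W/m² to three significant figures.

Q̄ ≈ 298 W/m²

cos h₀ = −tan(+25.8°) tan(-17.400°) = 0.1515, h₀ = 1.4187 rad.
Bracket: h₀ sin ϕ sin δ + cos ϕ cos δ sin h₀ = 1.4187×0.43523×-0.29904 + 0.90032×0.95424×0.98846 = -0.184645 + 0.849207 = 0.664562.
Inverse-square distance factor (a/d)² = 1.0174² = 1.035103.
Q̄ = (S_0/π) × 1.035103 × [bracket] = (1361/π) × 1.035103 × 0.664562 = 298.0 W/m².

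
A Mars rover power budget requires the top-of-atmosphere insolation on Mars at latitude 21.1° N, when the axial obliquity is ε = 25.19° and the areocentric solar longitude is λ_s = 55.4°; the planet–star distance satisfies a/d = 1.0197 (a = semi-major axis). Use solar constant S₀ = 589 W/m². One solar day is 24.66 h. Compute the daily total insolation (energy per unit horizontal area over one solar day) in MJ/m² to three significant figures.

18.7 MJ/m²

sin δ = sin 25.19° × sin 55.4° = 0.35034, so δ = +20.508°.
cos H₀ = −tan(+21.1°) tan(+20.508°) = -0.1443, H₀ = 1.7156 rad.
Bracket: H₀ sin φ sin δ + cos φ cos δ sin H₀ = 1.7156×0.36000×0.35034 + 0.93295×0.93662×0.98953 = 0.216376 + 0.864671 = 1.081047.
Inverse-square distance factor (a/d)² = 1.0197² = 1.039788.
Q̄ = (S₀/π) × 1.039788 × [bracket] = (589/π) × 1.039788 × 1.081047 = 210.74 W/m².
Daily total = Q̄ × 24.66 h × 3600 s/h = 210.74 × 24.66 × 3600 / 10⁶ = 18.71 MJ/m².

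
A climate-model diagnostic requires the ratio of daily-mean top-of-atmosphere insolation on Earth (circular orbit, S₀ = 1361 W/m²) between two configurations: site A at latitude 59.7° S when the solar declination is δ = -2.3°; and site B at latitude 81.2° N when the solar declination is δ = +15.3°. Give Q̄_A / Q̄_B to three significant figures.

— Configuration A (φ=-59.7°):
cos H₀ = −tan(-59.7°) tan(-2.300°) = -0.0687, H₀ = 1.6396 rad.
Bracket: H₀ sin φ sin δ + cos φ cos δ sin H₀ = 1.6396×-0.86340×-0.04013 + 0.50453×0.99919×0.99764 = 0.056809 + 0.502932 = 0.559741.
Q̄ = (S₀/π) × [bracket] = (1361/π) × 0.559741 = 242.49 W/m².
— Configuration B (φ=+81.2°):
cos H₀ = −tan(+81.2°) tan(+15.300°) = -1.7671 ≤ −1 ⇒ polar day, H₀ = π.
Bracket: H₀ sin φ sin δ + cos φ cos δ sin H₀ = 3.1416×0.98823×0.26387 + 0.15299×0.96456×0.00000 = 0.819217 + 0.000000 = 0.819217.
Q̄ = (S₀/π) × [bracket] = (1361/π) × 0.819217 = 354.90 W/m².
Ratio Q̄_A / Q̄_B = 242.49 / 354.90 = 0.6833.

Q̄_A / Q̄_B ≈ 0.683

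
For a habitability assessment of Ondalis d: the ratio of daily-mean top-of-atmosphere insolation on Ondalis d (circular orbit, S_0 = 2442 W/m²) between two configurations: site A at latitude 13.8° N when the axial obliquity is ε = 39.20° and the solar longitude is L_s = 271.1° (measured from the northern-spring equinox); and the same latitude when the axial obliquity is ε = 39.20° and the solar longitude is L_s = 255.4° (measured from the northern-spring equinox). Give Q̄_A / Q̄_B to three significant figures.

— Configuration A (ϕ=+13.8°):
Solar declination: sin δ = sin ε · sin L_s = sin 39.20° × sin 271.1° = -0.63191, so δ = -39.191°.
cos h₀ = −tan(+13.8°) tan(-39.191°) = 0.2003, h₀ = 1.3692 rad.
Bracket: h₀ sin ϕ sin δ + cos ϕ cos δ sin h₀ = 1.3692×0.23853×-0.63191 + 0.97113×0.77504×0.97974 = -0.206379 + 0.737416 = 0.531037.
Q̄ = (S_0/π) × [bracket] = (2442/π) × 0.531037 = 412.78 W/m².
— Configuration B (ϕ=+13.8°):
Solar declination: sin δ = sin ε · sin L_s = sin 39.20° × sin 255.4° = -0.61162, so δ = -37.707°.
cos h₀ = −tan(+13.8°) tan(-37.707°) = 0.1899, h₀ = 1.3798 rad.
Bracket: h₀ sin ϕ sin δ + cos ϕ cos δ sin h₀ = 1.3798×0.23853×-0.61162 + 0.97113×0.79115×0.98181 = -0.201299 + 0.754334 = 0.553035.
Q̄ = (S_0/π) × [bracket] = (2442/π) × 0.553035 = 429.88 W/m².
Ratio Q̄_A / Q̄_B = 412.78 / 429.88 = 0.9602.

Q̄_A / Q̄_B ≈ 0.960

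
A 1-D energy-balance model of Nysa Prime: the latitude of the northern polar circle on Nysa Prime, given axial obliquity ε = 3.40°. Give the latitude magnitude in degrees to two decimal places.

The polar circle is the lowest latitude that experiences at least one full rotation of continuous daylight at the northern-summer solstice; it lies at |φ| = 90° − ε = 90° − 3.40° = 86.60°.

86.60°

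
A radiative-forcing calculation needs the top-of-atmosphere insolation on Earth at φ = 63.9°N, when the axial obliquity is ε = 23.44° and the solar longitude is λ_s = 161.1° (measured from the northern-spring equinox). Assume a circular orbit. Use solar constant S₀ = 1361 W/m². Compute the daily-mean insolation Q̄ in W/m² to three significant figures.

Solar declination: sin δ = sin ε · sin λ_s = sin 23.44° × sin 161.1° = 0.12885, so δ = +7.403°.
cos H₀ = −tan(+63.9°) tan(+7.403°) = -0.2652, H₀ = 1.8392 rad.
Bracket: H₀ sin φ sin δ + cos φ cos δ sin H₀ = 1.8392×0.89803×0.12885 + 0.43994×0.99166×0.96419 = 0.212816 + 0.420648 = 0.633464.
Q̄ = (S₀/π) × [bracket] = (1361/π) × 0.633464 = 274.4 W/m².

Q̄ ≈ 274 W/m²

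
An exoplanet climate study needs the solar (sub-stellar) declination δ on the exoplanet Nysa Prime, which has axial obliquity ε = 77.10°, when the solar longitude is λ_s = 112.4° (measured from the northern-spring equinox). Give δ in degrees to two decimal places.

sin δ = sin ε · sin λ_s = sin 77.10° × sin 112.4° = 0.901212.
δ = arcsin(0.901212) = +64.32°.

δ = +64.32°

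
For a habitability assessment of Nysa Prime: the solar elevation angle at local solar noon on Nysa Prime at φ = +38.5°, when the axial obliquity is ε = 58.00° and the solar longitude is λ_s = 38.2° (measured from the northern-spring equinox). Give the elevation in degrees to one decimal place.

Solar declination: sin δ = sin ε · sin λ_s = sin 58.00° × sin 38.2° = 0.52444, so δ = +31.631°.
At local noon the hour angle is zero, so the zenith angle equals |φ − δ| = |+38.5° − (+31.631°)| = 6.869°.
Elevation = 90° − 6.869° = 83.1°.

83.1°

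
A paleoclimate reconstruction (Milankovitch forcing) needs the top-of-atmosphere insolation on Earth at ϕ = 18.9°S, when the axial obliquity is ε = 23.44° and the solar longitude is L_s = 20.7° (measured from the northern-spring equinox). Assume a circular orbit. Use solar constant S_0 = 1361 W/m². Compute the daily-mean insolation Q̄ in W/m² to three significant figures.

Q̄ ≈ 375 W/m²

Solar declination: sin δ = sin ε · sin L_s = sin 23.44° × sin 20.7° = 0.14061, so δ = +8.083°.
cos h₀ = −tan(-18.9°) tan(+8.083°) = 0.0486, h₀ = 1.5222 rad.
Bracket: h₀ sin ϕ sin δ + cos ϕ cos δ sin h₀ = 1.5222×-0.32392×0.14061 + 0.94609×0.99007×0.99882 = -0.069331 + 0.935590 = 0.866259.
Q̄ = (S_0/π) × [bracket] = (1361/π) × 0.866259 = 375.3 W/m².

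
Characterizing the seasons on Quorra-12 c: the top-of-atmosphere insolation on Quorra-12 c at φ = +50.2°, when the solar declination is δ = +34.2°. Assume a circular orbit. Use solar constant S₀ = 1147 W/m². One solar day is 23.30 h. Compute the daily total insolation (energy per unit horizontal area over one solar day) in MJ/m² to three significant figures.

cos H₀ = −tan(+50.2°) tan(+34.200°) = -0.8157, H₀ = 2.5247 rad.
Bracket: H₀ sin φ sin δ + cos φ cos δ sin H₀ = 2.5247×0.76828×0.56208 + 0.64011×0.82708×0.57850 = 1.090253 + 0.306271 = 1.396524.
Q̄ = (S₀/π) × [bracket] = (1147/π) × 1.396524 = 509.87 W/m².
Daily total = Q̄ × 23.30 h × 3600 s/h = 509.87 × 23.30 × 3600 / 10⁶ = 42.77 MJ/m².

42.8 MJ/m²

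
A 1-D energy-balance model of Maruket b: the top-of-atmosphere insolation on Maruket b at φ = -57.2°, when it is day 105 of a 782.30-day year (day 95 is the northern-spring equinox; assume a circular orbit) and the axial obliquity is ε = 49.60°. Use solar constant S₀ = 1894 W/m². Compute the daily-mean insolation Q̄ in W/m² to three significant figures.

Q̄ ≈ 279 W/m²

Solar longitude: λ_s = 360° × (105 − 95)/782.30 = 4.602°.
sin δ = sin 49.60° × sin 4.602° = 0.06110, so δ = +3.503°.
cos H₀ = −tan(-57.2°) tan(+3.503°) = 0.0950, H₀ = 1.4757 rad.
Bracket: H₀ sin φ sin δ + cos φ cos δ sin H₀ = 1.4757×-0.84057×0.06110 + 0.54171×0.99813×0.99548 = -0.075790 + 0.538253 = 0.462463.
Q̄ = (S₀/π) × [bracket] = (1894/π) × 0.462463 = 278.8 W/m².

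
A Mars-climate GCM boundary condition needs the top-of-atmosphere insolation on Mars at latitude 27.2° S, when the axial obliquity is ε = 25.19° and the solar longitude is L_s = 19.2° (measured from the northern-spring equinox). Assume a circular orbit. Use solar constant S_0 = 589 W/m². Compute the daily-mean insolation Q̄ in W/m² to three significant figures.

Solar declination: sin δ = sin ε · sin L_s = sin 25.19° × sin 19.2° = 0.13997, so δ = +8.046°.
cos h₀ = −tan(-27.2°) tan(+8.046°) = 0.0727, h₀ = 1.4981 rad.
Bracket: h₀ sin ϕ sin δ + cos ϕ cos δ sin h₀ = 1.4981×-0.45710×0.13997 + 0.88942×0.99016×0.99736 = -0.095849 + 0.878343 = 0.782494.
Q̄ = (S_0/π) × [bracket] = (589/π) × 0.782494 = 146.7 W/m².

Q̄ ≈ 147 W/m²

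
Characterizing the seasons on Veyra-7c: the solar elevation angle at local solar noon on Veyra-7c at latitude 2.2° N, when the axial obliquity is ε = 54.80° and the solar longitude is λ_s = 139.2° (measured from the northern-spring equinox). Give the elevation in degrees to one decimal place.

Solar declination: sin δ = sin ε · sin λ_s = sin 54.80° × sin 139.2° = 0.53394, so δ = +32.272°.
At local noon the hour angle is zero, so the zenith angle equals |φ − δ| = |+2.2° − (+32.272°)| = 30.072°.
Elevation = 90° − 30.072° = 59.9°.

59.9°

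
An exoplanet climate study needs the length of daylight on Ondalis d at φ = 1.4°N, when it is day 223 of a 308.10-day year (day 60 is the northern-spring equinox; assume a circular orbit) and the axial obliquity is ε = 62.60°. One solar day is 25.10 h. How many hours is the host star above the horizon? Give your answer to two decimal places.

Solar longitude: λ_s = 360° × (223 − 60)/308.10 = 190.458°.
sin δ = sin 62.60° × sin 190.458° = -0.16115, so δ = -9.273°.
cos H₀ = −tan φ · tan δ = −tan(+1.4°) × tan(-9.273°) = 0.0040, so H₀ = 1.5668 rad = 89.77°.
Daylight = 2H₀/(2π) × 25.10 h = (1.5668/π) × 25.10 = 12.52 h.

12.52 h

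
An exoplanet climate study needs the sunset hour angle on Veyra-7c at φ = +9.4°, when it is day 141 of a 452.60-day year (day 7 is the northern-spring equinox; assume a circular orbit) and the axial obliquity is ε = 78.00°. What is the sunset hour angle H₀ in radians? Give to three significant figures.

H₀ = 2.03 rad

Solar longitude: λ_s = 360° × (141 − 7)/452.60 = 106.584°.
sin δ = sin 78.00° × sin 106.584° = 0.93746, so δ = +69.629°.
cos H₀ = −tan φ · tan δ = −tan(+9.4°) × tan(+69.629°) = -0.4458, so H₀ = 2.0329 rad = 116.48°.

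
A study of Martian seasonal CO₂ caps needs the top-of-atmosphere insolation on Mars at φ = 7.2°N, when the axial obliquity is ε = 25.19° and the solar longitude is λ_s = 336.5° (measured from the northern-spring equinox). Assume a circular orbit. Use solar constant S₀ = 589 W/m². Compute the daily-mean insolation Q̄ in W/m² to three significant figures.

Q̄ ≈ 177 W/m²

Solar declination: sin δ = sin ε · sin λ_s = sin 25.19° × sin 336.5° = -0.16972, so δ = -9.771°.
cos H₀ = −tan(+7.2°) tan(-9.771°) = 0.0218, H₀ = 1.5490 rad.
Bracket: H₀ sin φ sin δ + cos φ cos δ sin H₀ = 1.5490×0.12533×-0.16972 + 0.99211×0.98549×0.99976 = -0.032949 + 0.977480 = 0.944531.
Q̄ = (S₀/π) × [bracket] = (589/π) × 0.944531 = 177.1 W/m².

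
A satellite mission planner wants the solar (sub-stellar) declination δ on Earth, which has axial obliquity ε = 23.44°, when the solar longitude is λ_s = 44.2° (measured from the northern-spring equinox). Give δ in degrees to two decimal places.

sin δ = sin ε · sin λ_s = sin 23.44° × sin 44.2° = 0.277324.
δ = arcsin(0.277324) = +16.10°.

δ = +16.10°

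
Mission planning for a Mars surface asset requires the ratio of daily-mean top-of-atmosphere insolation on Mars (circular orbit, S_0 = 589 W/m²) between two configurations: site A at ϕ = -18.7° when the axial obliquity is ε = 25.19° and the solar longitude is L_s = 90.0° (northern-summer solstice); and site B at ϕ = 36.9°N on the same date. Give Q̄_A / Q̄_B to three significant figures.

Q̄_A / Q̄_B ≈ 0.558

— Configuration A (ϕ=-18.7°):
Solar declination: sin δ = sin ε · sin L_s = sin 25.19° × sin 90.0° = 0.42562, so δ = +25.190°.
cos h₀ = −tan(-18.7°) tan(+25.190°) = 0.1592, h₀ = 1.4109 rad.
Bracket: h₀ sin ϕ sin δ + cos ϕ cos δ sin h₀ = 1.4109×-0.32061×0.42562 + 0.94721×0.90490×0.98725 = -0.192529 + 0.846202 = 0.653673.
Q̄ = (S_0/π) × [bracket] = (589/π) × 0.653673 = 122.55 W/m².
— Configuration B (ϕ=+36.9°):
cos h₀ = −tan(+36.9°) tan(+25.190°) = -0.3531, h₀ = 1.9317 rad.
Bracket: h₀ sin ϕ sin δ + cos ϕ cos δ sin h₀ = 1.9317×0.60042×0.42562 + 0.79968×0.90490×0.93557 = 0.493647 + 0.677007 = 1.170654.
Q̄ = (S_0/π) × [bracket] = (589/π) × 1.170654 = 219.48 W/m².
Ratio Q̄_A / Q̄_B = 122.55 / 219.48 = 0.5584.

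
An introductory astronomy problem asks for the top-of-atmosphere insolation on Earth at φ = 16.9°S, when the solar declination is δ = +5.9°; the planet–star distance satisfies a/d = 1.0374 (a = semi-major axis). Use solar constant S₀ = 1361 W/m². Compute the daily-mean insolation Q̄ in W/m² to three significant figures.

cos H₀ = −tan(-16.9°) tan(+5.900°) = 0.0314, H₀ = 1.5394 rad.
Bracket: H₀ sin φ sin δ + cos φ cos δ sin H₀ = 1.5394×-0.29070×0.10279 + 0.95681×0.99470×0.99951 = -0.045999 + 0.951273 = 0.905274.
Inverse-square distance factor (a/d)² = 1.0374² = 1.076199.
Q̄ = (S₀/π) × 1.076199 × [bracket] = (1361/π) × 1.076199 × 0.905274 = 422.1 W/m².

Q̄ ≈ 422 W/m²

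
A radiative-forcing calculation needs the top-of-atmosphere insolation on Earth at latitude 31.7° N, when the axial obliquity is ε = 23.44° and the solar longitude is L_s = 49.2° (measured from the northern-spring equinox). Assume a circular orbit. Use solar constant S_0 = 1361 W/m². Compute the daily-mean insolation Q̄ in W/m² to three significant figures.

Q̄ ≈ 466 W/m²

Solar declination: sin δ = sin ε · sin L_s = sin 23.44° × sin 49.2° = 0.30112, so δ = +17.525°.
cos h₀ = −tan(+31.7°) tan(+17.525°) = -0.1950, h₀ = 1.7671 rad.
Bracket: h₀ sin ϕ sin δ + cos ϕ cos δ sin h₀ = 1.7671×0.52547×0.30112 + 0.85081×0.95359×0.98080 = 0.279607 + 0.795746 = 1.075353.
Q̄ = (S_0/π) × [bracket] = (1361/π) × 1.075353 = 465.9 W/m².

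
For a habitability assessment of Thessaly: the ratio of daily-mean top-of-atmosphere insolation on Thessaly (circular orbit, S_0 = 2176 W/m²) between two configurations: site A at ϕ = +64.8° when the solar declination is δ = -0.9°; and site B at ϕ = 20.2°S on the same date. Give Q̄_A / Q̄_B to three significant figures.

— Configuration A (ϕ=+64.8°):
cos h₀ = −tan(+64.8°) tan(-0.900°) = 0.0334, h₀ = 1.5374 rad.
Bracket: h₀ sin ϕ sin δ + cos ϕ cos δ sin h₀ = 1.5374×0.90483×-0.01571 + 0.42578×0.99988×0.99944 = -0.021854 + 0.425490 = 0.403636.
Q̄ = (S_0/π) × [bracket] = (2176/π) × 0.403636 = 279.58 W/m².
— Configuration B (ϕ=-20.2°):
cos h₀ = −tan(-20.2°) tan(-0.900°) = -0.0058, h₀ = 1.5766 rad.
Bracket: h₀ sin ϕ sin δ + cos ϕ cos δ sin h₀ = 1.5766×-0.34530×-0.01571 + 0.93849×0.99988×0.99998 = 0.008553 + 0.938359 = 0.946912.
Q̄ = (S_0/π) × [bracket] = (2176/π) × 0.946912 = 655.87 W/m².
Ratio Q̄_A / Q̄_B = 279.58 / 655.87 = 0.4263.

Q̄_A / Q̄_B ≈ 0.426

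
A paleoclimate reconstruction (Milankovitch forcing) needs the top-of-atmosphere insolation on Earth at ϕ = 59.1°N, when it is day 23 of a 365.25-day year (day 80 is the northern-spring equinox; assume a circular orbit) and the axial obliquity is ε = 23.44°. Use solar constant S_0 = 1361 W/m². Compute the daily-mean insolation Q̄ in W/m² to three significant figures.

Solar longitude: L_s = 360° × (23 − 80)/365.25 = -56.181°, i.e. -56.181° + 360° = 303.819°.
sin δ = sin 23.44° × sin 303.819° = -0.33048, so δ = -19.298°.
cos h₀ = −tan(+59.1°) tan(-19.298°) = 0.5851, h₀ = 0.9458 rad.
Bracket: h₀ sin ϕ sin δ + cos ϕ cos δ sin h₀ = 0.9458×0.85806×-0.33048 + 0.51354×0.94381×0.81098 = -0.268202 + 0.393069 = 0.124867.
Q̄ = (S_0/π) × [bracket] = (1361/π) × 0.124867 = 54.09 W/m².

Q̄ ≈ 54.1 W/m²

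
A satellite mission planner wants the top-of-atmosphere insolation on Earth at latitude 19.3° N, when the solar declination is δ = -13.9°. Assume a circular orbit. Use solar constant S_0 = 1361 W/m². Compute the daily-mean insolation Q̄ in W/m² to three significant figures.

Q̄ ≈ 344 W/m²

cos h₀ = −tan(+19.3°) tan(-13.900°) = 0.0867, h₀ = 1.4840 rad.
Bracket: h₀ sin ϕ sin δ + cos ϕ cos δ sin h₀ = 1.4840×0.33051×-0.24023 + 0.94380×0.97072×0.99624 = -0.117827 + 0.912721 = 0.794894.
Q̄ = (S_0/π) × [bracket] = (1361/π) × 0.794894 = 344.4 W/m².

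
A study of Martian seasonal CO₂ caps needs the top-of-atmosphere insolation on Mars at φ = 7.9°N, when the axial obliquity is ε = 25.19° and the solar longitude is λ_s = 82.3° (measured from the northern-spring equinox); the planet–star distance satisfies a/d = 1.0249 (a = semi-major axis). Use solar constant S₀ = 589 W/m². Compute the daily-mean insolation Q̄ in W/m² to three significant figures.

Q̄ ≈ 195 W/m²

Solar declination: sin δ = sin ε · sin λ_s = sin 25.19° × sin 82.3° = 0.42178, so δ = +24.947°.
cos H₀ = −tan(+7.9°) tan(+24.947°) = -0.0646, H₀ = 1.6354 rad.
Bracket: H₀ sin φ sin δ + cos φ cos δ sin H₀ = 1.6354×0.13744×0.42178 + 0.99051×0.90670×0.99791 = 0.094803 + 0.896218 = 0.991021.
Inverse-square distance factor (a/d)² = 1.0249² = 1.050420.
Q̄ = (S₀/π) × 1.050420 × [bracket] = (589/π) × 1.050420 × 0.991021 = 195.2 W/m².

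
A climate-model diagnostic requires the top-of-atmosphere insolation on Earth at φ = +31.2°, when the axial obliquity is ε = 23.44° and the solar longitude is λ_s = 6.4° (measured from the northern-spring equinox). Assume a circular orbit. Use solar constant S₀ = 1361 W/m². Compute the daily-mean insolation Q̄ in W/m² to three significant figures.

Q̄ ≈ 386 W/m²

Solar declination: sin δ = sin ε · sin λ_s = sin 23.44° × sin 6.4° = 0.04434, so δ = +2.541°.
cos H₀ = −tan(+31.2°) tan(+2.541°) = -0.0269, H₀ = 1.5977 rad.
Bracket: H₀ sin φ sin δ + cos φ cos δ sin H₀ = 1.5977×0.51803×0.04434 + 0.85536×0.99902×0.99964 = 0.036698 + 0.854214 = 0.890912.
Q̄ = (S₀/π) × [bracket] = (1361/π) × 0.890912 = 386.0 W/m².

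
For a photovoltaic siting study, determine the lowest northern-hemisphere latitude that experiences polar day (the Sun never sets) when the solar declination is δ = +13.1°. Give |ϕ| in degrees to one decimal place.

|ϕ| = 76.9°

Polar day requires cos h₀ = −tan ϕ tan δ ≤ −1, i.e. tan ϕ tan δ ≥ 1.
The boundary is |tan ϕ| · |tan δ| = 1, so |ϕ| = 90° − |δ| = 90° − 13.1° = 76.9° in the northern hemisphere.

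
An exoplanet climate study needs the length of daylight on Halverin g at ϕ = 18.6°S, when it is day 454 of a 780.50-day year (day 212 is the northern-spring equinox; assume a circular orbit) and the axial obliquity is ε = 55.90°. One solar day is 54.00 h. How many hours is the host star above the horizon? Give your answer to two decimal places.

19.82 h

Solar longitude: L_s = 360° × (454 − 212)/780.50 = 111.621°.
sin δ = sin 55.90° × sin 111.621° = 0.76980, so δ = +50.336°.
cos h₀ = −tan ϕ · tan δ = −tan(-18.6°) × tan(+50.336°) = 0.4059, so h₀ = 1.1529 rad = 66.05°.
Daylight = 2h₀/(2π) × 54.00 h = (1.1529/π) × 54.00 = 19.82 h.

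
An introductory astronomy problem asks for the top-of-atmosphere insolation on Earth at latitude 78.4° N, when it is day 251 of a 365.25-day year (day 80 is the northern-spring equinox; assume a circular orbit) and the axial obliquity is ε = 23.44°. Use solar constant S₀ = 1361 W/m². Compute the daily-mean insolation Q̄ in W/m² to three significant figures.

Solar longitude: λ_s = 360° × (251 − 80)/365.25 = 168.542°.
sin δ = sin 23.44° × sin 168.542° = 0.07902, so δ = +4.532°.
cos H₀ = −tan(+78.4°) tan(+4.532°) = -0.3862, H₀ = 1.9673 rad.
Bracket: H₀ sin φ sin δ + cos φ cos δ sin H₀ = 1.9673×0.97958×0.07902 + 0.20108×0.99687×0.92243 = 0.152282 + 0.184902 = 0.337184.
Q̄ = (S₀/π) × [bracket] = (1361/π) × 0.337184 = 146.1 W/m².

Q̄ ≈ 146 W/m²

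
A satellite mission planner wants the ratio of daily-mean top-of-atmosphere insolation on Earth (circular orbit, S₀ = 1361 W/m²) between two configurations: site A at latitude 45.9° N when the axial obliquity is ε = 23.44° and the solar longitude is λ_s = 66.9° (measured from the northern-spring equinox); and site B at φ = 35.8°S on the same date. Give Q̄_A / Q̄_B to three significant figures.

Q̄_A / Q̄_B ≈ 2.48

— Configuration A (φ=+45.9°):
Solar declination: sin δ = sin ε · sin λ_s = sin 23.44° × sin 66.9° = 0.36589, so δ = +21.463°.
cos H₀ = −tan(+45.9°) tan(+21.463°) = -0.4057, H₀ = 1.9885 rad.
Bracket: H₀ sin φ sin δ + cos φ cos δ sin H₀ = 1.9885×0.71813×0.36589 + 0.69591×0.93066×0.91400 = 0.522491 + 0.591957 = 1.114448.
Q̄ = (S₀/π) × [bracket] = (1361/π) × 1.114448 = 482.80 W/m².
— Configuration B (φ=-35.8°):
cos H₀ = −tan(-35.8°) tan(+21.463°) = 0.2836, H₀ = 1.2833 rad.
Bracket: H₀ sin φ sin δ + cos φ cos δ sin H₀ = 1.2833×-0.58496×0.36589 + 0.81106×0.93066×0.95896 = -0.274666 + 0.723843 = 0.449177.
Q̄ = (S₀/π) × [bracket] = (1361/π) × 0.449177 = 194.59 W/m².
Ratio Q̄_A / Q̄_B = 482.80 / 194.59 = 2.481.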